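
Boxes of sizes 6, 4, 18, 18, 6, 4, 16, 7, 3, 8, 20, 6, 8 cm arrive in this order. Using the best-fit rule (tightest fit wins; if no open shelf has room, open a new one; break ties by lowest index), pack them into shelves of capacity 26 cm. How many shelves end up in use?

5

  6 → shelf 1 (new)  [load 6/26]
  4 → shelf 1  [load 10/26]
  18 → shelf 2 (new)  [load 18/26]
  18 → shelf 3 (new)  [load 18/26]
  6 → shelf 2  [load 24/26]
  4 → shelf 3  [load 22/26]
  16 → shelf 1  [load 26/26]
  7 → shelf 4 (new)  [load 7/26]
  3 → shelf 3  [load 25/26]
  8 → shelf 4  [load 15/26]
  20 → shelf 5 (new)  [load 20/26]
  6 → shelf 5  [load 26/26]
  8 → shelf 4  [load 23/26]
5 shelves opened.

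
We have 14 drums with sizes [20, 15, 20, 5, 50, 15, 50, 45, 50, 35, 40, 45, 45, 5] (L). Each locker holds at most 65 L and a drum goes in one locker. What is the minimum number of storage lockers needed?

Total = 50 + 50 + 50 + 45 + 45 + 45 + 40 + 35 + 20 + 20 + 15 + 15 + 5 + 5 = 440 L.
Lower bound: ⌈440/65⌉ = 7 storage lockers.
Also, 8 drums each exceed 65/2 L, and no two of those can share a locker, so at least 8 storage lockers are needed.
A packing using 8 storage lockers:
  locker 1: 50 + 15 = 65
  locker 2: 50 + 15 = 65
  locker 3: 50 + 5 + 5 = 60
  locker 4: 45 + 20 = 65
  locker 5: 45 + 20 = 65
  locker 6: 45 = 45
  locker 7: 40 = 40
  locker 8: 35 = 35
This matches the lower bound, so 8 is optimal.

8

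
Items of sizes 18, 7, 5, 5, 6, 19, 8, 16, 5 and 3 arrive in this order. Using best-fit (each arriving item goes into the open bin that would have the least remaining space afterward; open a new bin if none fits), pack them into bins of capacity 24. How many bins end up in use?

  18 → bin 1 (new)  [load 18/24]
  7 → bin 2 (new)  [load 7/24]
  5 → bin 1  [load 23/24]
  5 → bin 2  [load 12/24]
  6 → bin 2  [load 18/24]
  19 → bin 3 (new)  [load 19/24]
  8 → bin 4 (new)  [load 8/24]
  16 → bin 4  [load 24/24]
  5 → bin 3  [load 24/24]
  3 → bin 2  [load 21/24]
4 bins opened.

4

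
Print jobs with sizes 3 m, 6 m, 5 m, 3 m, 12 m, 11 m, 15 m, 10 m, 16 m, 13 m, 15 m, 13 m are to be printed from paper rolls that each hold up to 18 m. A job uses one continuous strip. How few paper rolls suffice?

8

Total = 16 + 15 + 15 + 13 + 13 + 12 + 11 + 10 + 6 + 5 + 3 + 3 = 122 m.
Lower bound: ⌈122/18⌉ = 7 paper rolls.
Also, 8 print jobs each exceed 9 m, and no two of those can share a roll, so at least 8 paper rolls are needed.
A packing using 8 paper rolls:
  roll 1: 16 = 16
  roll 2: 15 + 3 = 18
  roll 3: 15 + 3 = 18
  roll 4: 13 + 5 = 18
  roll 5: 13 = 13
  roll 6: 12 + 6 = 18
  roll 7: 11 = 11
  roll 8: 10 = 10
This matches the lower bound, so 8 is optimal.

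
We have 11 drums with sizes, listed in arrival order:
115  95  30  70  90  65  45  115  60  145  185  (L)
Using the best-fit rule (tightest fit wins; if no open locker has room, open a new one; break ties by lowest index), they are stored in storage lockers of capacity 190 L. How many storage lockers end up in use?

6

  115 → locker 1 (new)  [load 115/190]
  95 → locker 2 (new)  [load 95/190]
  30 → locker 1  [load 145/190]
  70 → locker 2  [load 165/190]
  90 → locker 3 (new)  [load 90/190]
  65 → locker 3  [load 155/190]
  45 → locker 1  [load 190/190]
  115 → locker 4 (new)  [load 115/190]
  60 → locker 4  [load 175/190]
  145 → locker 5 (new)  [load 145/190]
  185 → locker 6 (new)  [load 185/190]
6 storage lockers opened.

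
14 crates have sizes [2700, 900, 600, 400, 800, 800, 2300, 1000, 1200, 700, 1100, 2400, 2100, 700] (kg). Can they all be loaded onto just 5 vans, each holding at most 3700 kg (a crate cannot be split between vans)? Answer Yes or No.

Yes

A valid assignment using 5 vans:
  van 1: 2700 + 1000 = 3700
  van 2: 2400 + 1200 = 3600
  van 3: 2300 + 1100 = 3400
  van 4: 2100 + 900 + 700 = 3700
  van 5: 800 + 800 + 700 + 600 + 400 = 3300
Every load is within 3700 kg, so 5 vans suffice.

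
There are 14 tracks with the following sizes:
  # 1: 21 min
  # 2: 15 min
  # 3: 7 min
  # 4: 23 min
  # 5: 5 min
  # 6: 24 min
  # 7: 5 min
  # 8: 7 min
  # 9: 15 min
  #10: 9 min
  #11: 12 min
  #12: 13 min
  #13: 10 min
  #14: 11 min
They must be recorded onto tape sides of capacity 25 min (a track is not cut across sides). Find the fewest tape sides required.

Total = 24 + 23 + 21 + 15 + 15 + 13 + 12 + 11 + 10 + 9 + 7 + 7 + 5 + 5 = 177 min.
Lower bound: ⌈177/25⌉ = 8 tape sides.
A packing using 8 tape sides:
  side 1: 24 = 24
  side 2: 23 = 23
  side 3: 21 = 21
  side 4: 15 + 10 = 25
  side 5: 15 + 9 = 24
  side 6: 13 + 12 = 25
  side 7: 11 + 7 + 7 = 25
  side 8: 5 + 5 = 10
This matches the lower bound, so 8 is optimal.

8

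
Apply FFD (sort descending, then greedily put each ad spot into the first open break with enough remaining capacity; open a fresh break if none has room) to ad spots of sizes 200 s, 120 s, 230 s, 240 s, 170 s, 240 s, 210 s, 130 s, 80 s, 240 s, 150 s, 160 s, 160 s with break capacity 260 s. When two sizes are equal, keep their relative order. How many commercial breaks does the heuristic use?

Sorted descending: 240, 240, 240, 230, 210, 200, 170, 160, 160, 150, 130, 120, 80.
  240 → break 1 (new)  [load 240/260]
  240 → break 2 (new)  [load 240/260]
  240 → break 3 (new)  [load 240/260]
  230 → break 4 (new)  [load 230/260]
  210 → break 5 (new)  [load 210/260]
  200 → break 6 (new)  [load 200/260]
  170 → break 7 (new)  [load 170/260]
  160 → break 8 (new)  [load 160/260]
  160 → break 9 (new)  [load 160/260]
  150 → break 10 (new)  [load 150/260]
  130 → break 11 (new)  [load 130/260]
  120 → break 11  [load 250/260]
  80 → break 7  [load 250/260]
11 commercial breaks opened.

11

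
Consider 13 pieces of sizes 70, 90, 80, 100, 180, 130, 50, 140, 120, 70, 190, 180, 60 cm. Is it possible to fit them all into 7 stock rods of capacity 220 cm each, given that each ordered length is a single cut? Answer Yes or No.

No

Total = 1460 cm; ⌈1460/220⌉ = 7.
The bound of 7 does not rule out 7, but exhaustive search shows no assignment into 7 stock rods of capacity 220 cm exists — the minimum is 8.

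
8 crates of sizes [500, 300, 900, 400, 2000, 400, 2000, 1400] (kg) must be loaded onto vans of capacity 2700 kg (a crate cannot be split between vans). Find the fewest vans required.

Total = 2000 + 2000 + 1400 + 900 + 500 + 400 + 400 + 300 = 7900 kg.
Lower bound: ⌈7900/2700⌉ = 3 vans.
A packing using 3 vans:
  van 1: 2000 + 500 = 2500
  van 2: 2000 + 400 + 300 = 2700
  van 3: 1400 + 900 + 400 = 2700
This matches the lower bound, so 3 is optimal.

3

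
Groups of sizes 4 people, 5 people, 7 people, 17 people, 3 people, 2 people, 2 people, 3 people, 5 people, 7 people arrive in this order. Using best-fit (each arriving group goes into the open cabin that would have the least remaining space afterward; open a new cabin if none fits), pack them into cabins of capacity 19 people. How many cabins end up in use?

  4 → cabin 1 (new)  [load 4/19]
  5 → cabin 1  [load 9/19]
  7 → cabin 1  [load 16/19]
  17 → cabin 2 (new)  [load 17/19]
  3 → cabin 1  [load 19/19]
  2 → cabin 2  [load 19/19]
  2 → cabin 3 (new)  [load 2/19]
  3 → cabin 3  [load 5/19]
  5 → cabin 3  [load 10/19]
  7 → cabin 3  [load 17/19]
3 cabins opened.

3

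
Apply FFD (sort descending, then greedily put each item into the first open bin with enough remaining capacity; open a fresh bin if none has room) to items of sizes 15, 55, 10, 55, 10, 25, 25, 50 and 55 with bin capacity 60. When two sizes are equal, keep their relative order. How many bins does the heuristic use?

Sorted descending: 55, 55, 55, 50, 25, 25, 15, 10, 10.
  55 → bin 1 (new)  [load 55/60]
  55 → bin 2 (new)  [load 55/60]
  55 → bin 3 (new)  [load 55/60]
  50 → bin 4 (new)  [load 50/60]
  25 → bin 5 (new)  [load 25/60]
  25 → bin 5  [load 50/60]
  15 → bin 6 (new)  [load 15/60]
  10 → bin 4  [load 60/60]
  10 → bin 5  [load 60/60]
6 bins opened.

6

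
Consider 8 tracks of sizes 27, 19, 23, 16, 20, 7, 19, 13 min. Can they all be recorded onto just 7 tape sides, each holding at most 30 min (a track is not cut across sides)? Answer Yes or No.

Yes

A valid assignment using 6 tape sides:
  side 1: 27 = 27
  side 2: 23 + 7 = 30
  side 3: 20 = 20
  side 4: 19 = 19
  side 5: 19 = 19
  side 6: 16 + 13 = 29
That uses only 6 ≤ 7, so 7 tape sides are enough.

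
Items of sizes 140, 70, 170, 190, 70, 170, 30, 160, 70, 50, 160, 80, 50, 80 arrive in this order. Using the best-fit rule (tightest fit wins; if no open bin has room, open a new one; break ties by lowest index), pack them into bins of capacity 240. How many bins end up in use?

  140 → bin 1 (new)  [load 140/240]
  70 → bin 1  [load 210/240]
  170 → bin 2 (new)  [load 170/240]
  190 → bin 3 (new)  [load 190/240]
  70 → bin 2  [load 240/240]
  170 → bin 4 (new)  [load 170/240]
  30 → bin 1  [load 240/240]
  160 → bin 5 (new)  [load 160/240]
  70 → bin 4  [load 240/240]
  50 → bin 3  [load 240/240]
  160 → bin 6 (new)  [load 160/240]
  80 → bin 5  [load 240/240]
  50 → bin 6  [load 210/240]
  80 → bin 7 (new)  [load 80/240]
7 bins opened.

7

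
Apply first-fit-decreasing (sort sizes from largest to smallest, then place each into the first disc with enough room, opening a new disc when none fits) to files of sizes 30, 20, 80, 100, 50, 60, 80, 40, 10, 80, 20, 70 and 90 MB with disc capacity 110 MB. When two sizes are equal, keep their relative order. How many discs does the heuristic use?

Sorted descending: 100, 90, 80, 80, 80, 70, 60, 50, 40, 30, 20, 20, 10.
  100 → disc 1 (new)  [load 100/110]
  90 → disc 2 (new)  [load 90/110]
  80 → disc 3 (new)  [load 80/110]
  80 → disc 4 (new)  [load 80/110]
  80 → disc 5 (new)  [load 80/110]
  70 → disc 6 (new)  [load 70/110]
  60 → disc 7 (new)  [load 60/110]
  50 → disc 7  [load 110/110]
  40 → disc 6  [load 110/110]
  30 → disc 3  [load 110/110]
  20 → disc 2  [load 110/110]
  20 → disc 4  [load 100/110]
  10 → disc 1  [load 110/110]
7 discs opened.

7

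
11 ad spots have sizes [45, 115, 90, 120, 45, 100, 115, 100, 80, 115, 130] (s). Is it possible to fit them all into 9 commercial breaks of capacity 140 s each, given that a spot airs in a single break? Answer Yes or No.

A valid assignment using 9 commercial breaks:
  break 1: 130 = 130
  break 2: 120 = 120
  break 3: 115 = 115
  break 4: 115 = 115
  break 5: 115 = 115
  break 6: 100 = 100
  break 7: 100 = 100
  break 8: 90 + 45 = 135
  break 9: 80 + 45 = 125
Every load is within 140 s, so 9 commercial breaks suffice.

Yes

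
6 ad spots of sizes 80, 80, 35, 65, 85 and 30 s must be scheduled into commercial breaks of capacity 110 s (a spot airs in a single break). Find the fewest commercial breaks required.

4

Total = 85 + 80 + 80 + 65 + 35 + 30 = 375 s.
Lower bound: ⌈375/110⌉ = 4 commercial breaks.
A packing using 4 commercial breaks:
  break 1: 85 = 85
  break 2: 80 + 30 = 110
  break 3: 80 = 80
  break 4: 65 + 35 = 100
This matches the lower bound, so 4 is optimal.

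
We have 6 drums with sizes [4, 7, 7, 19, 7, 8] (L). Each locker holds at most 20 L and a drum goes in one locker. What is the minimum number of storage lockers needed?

Total = 19 + 8 + 7 + 7 + 7 + 4 = 52 L.
Lower bound: ⌈52/20⌉ = 3 storage lockers.
A packing using 3 storage lockers:
  locker 1: 19 = 19
  locker 2: 8 + 7 + 4 = 19
  locker 3: 7 + 7 = 14
This matches the lower bound, so 3 is optimal.

3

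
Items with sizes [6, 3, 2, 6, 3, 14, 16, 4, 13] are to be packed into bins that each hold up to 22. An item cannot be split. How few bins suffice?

Total = 16 + 14 + 13 + 6 + 6 + 4 + 3 + 3 + 2 = 67.
Lower bound: ⌈67/22⌉ = 4 bins.
A packing using 4 bins:
  bin 1: 16 + 6 = 22
  bin 2: 14 + 6 + 2 = 22
  bin 3: 13 + 4 + 3 = 20
  bin 4: 3 = 3
This matches the lower bound, so 4 is optimal.

4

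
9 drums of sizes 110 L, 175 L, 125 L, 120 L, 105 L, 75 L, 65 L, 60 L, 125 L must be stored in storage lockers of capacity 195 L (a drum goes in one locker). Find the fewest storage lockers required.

Total = 175 + 125 + 125 + 120 + 110 + 105 + 75 + 65 + 60 = 960 L.
Lower bound: ⌈960/195⌉ = 5 storage lockers.
Also, 6 drums each exceed 195/2 L, and no two of those can share a locker, so at least 6 storage lockers are needed.
A packing using 6 storage lockers:
  locker 1: 175 = 175
  locker 2: 125 + 65 = 190
  locker 3: 125 + 60 = 185
  locker 4: 120 + 75 = 195
  locker 5: 110 = 110
  locker 6: 105 = 105
This matches the lower bound, so 6 is optimal.

6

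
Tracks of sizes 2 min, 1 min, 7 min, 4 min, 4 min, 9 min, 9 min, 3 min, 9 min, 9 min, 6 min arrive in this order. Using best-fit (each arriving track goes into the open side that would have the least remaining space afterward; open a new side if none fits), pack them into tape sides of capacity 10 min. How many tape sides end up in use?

  2 → side 1 (new)  [load 2/10]
  1 → side 1  [load 3/10]
  7 → side 1  [load 10/10]
  4 → side 2 (new)  [load 4/10]
  4 → side 2  [load 8/10]
  9 → side 3 (new)  [load 9/10]
  9 → side 4 (new)  [load 9/10]
  3 → side 5 (new)  [load 3/10]
  9 → side 6 (new)  [load 9/10]
  9 → side 7 (new)  [load 9/10]
  6 → side 5  [load 9/10]
7 tape sides opened.

7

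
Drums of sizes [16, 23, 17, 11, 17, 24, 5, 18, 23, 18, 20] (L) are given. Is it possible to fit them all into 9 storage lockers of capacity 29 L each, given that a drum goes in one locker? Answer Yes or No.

A valid assignment using 9 storage lockers:
  locker 1: 24 + 5 = 29
  locker 2: 23 = 23
  locker 3: 23 = 23
  locker 4: 20 = 20
  locker 5: 18 + 11 = 29
  locker 6: 18 = 18
  locker 7: 17 = 17
  locker 8: 17 = 17
  locker 9: 16 = 16
Every load is within 29 L, so 9 storage lockers suffice.

Yes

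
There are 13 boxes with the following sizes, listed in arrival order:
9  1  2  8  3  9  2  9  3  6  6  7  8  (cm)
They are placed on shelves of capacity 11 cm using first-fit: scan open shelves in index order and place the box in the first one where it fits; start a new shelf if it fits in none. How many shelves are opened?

  9 → shelf 1 (new)  [load 9/11]
  1 → shelf 1  [load 10/11]
  2 → shelf 2 (new)  [load 2/11]
  8 → shelf 2  [load 10/11]
  3 → shelf 3 (new)  [load 3/11]
  9 → shelf 4 (new)  [load 9/11]
  2 → shelf 3  [load 5/11]
  9 → shelf 5 (new)  [load 9/11]
  3 → shelf 3  [load 8/11]
  6 → shelf 6 (new)  [load 6/11]
  6 → shelf 7 (new)  [load 6/11]
  7 → shelf 8 (new)  [load 7/11]
  8 → shelf 9 (new)  [load 8/11]
9 shelves opened.

9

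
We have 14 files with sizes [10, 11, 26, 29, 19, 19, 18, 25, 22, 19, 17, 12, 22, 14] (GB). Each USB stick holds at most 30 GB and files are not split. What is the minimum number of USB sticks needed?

Total = 29 + 26 + 25 + 22 + 22 + 19 + 19 + 19 + 18 + 17 + 14 + 12 + 11 + 10 = 263 GB.
Lower bound: ⌈263/30⌉ = 9 USB sticks.
Also, 10 files each exceed 15 GB, and no two of those can share a USB stick, so at least 10 USB sticks are needed.
A packing using 11 USB sticks:
  USB stick 1: 29 = 29
  USB stick 2: 26 = 26
  USB stick 3: 25 = 25
  USB stick 4: 22 = 22
  USB stick 5: 22 = 22
  USB stick 6: 19 + 11 = 30
  USB stick 7: 19 + 10 = 29
  USB stick 8: 19 = 19
  USB stick 9: 18 + 12 = 30
  USB stick 10: 17 = 17
  USB stick 11: 14 = 14
No arrangement into 10 USB sticks stays within capacity, so 11 is optimal.

11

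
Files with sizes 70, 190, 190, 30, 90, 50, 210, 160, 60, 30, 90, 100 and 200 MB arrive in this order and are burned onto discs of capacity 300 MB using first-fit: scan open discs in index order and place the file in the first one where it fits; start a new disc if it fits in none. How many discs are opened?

6

  70 → disc 1 (new)  [load 70/300]
  190 → disc 1  [load 260/300]
  190 → disc 2 (new)  [load 190/300]
  30 → disc 1  [load 290/300]
  90 → disc 2  [load 280/300]
  50 → disc 3 (new)  [load 50/300]
  210 → disc 3  [load 260/300]
  160 → disc 4 (new)  [load 160/300]
  60 → disc 4  [load 220/300]
  30 → disc 3  [load 290/300]
  90 → disc 5 (new)  [load 90/300]
  100 → disc 5  [load 190/300]
  200 → disc 6 (new)  [load 200/300]
6 discs opened.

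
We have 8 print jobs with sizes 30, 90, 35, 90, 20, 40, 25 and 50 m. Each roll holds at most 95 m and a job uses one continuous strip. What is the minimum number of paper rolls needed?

Total = 90 + 90 + 50 + 40 + 35 + 30 + 25 + 20 = 380 m.
Lower bound: ⌈380/95⌉ = 4 paper rolls.
A packing using 5 paper rolls:
  roll 1: 90 = 90
  roll 2: 90 = 90
  roll 3: 50 + 40 = 90
  roll 4: 35 + 30 + 25 = 90
  roll 5: 20 = 20
No arrangement into 4 paper rolls stays within capacity, so 5 is optimal.

5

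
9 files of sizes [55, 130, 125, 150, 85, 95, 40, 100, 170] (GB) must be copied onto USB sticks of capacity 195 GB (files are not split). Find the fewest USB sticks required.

6

Total = 170 + 150 + 130 + 125 + 100 + 95 + 85 + 55 + 40 = 950 GB.
Lower bound: ⌈950/195⌉ = 5 USB sticks.
A packing using 6 USB sticks:
  USB stick 1: 170 = 170
  USB stick 2: 150 + 40 = 190
  USB stick 3: 130 + 55 = 185
  USB stick 4: 125 = 125
  USB stick 5: 100 + 95 = 195
  USB stick 6: 85 = 85
No arrangement into 5 USB sticks stays within capacity, so 6 is optimal.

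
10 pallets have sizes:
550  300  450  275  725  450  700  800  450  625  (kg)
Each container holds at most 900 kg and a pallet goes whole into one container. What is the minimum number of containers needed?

Total = 800 + 725 + 700 + 625 + 550 + 450 + 450 + 450 + 300 + 275 = 5325 kg.
Lower bound: ⌈5325/900⌉ = 6 containers.
A packing using 7 containers:
  container 1: 800 = 800
  container 2: 725 = 725
  container 3: 700 = 700
  container 4: 625 + 275 = 900
  container 5: 550 + 300 = 850
  container 6: 450 + 450 = 900
  container 7: 450 = 450
No arrangement into 6 containers stays within capacity, so 7 is optimal.

7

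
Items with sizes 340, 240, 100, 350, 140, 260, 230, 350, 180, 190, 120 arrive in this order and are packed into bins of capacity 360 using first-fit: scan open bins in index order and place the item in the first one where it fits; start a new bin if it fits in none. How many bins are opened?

8

  340 → bin 1 (new)  [load 340/360]
  240 → bin 2 (new)  [load 240/360]
  100 → bin 2  [load 340/360]
  350 → bin 3 (new)  [load 350/360]
  140 → bin 4 (new)  [load 140/360]
  260 → bin 5 (new)  [load 260/360]
  230 → bin 6 (new)  [load 230/360]
  350 → bin 7 (new)  [load 350/360]
  180 → bin 4  [load 320/360]
  190 → bin 8 (new)  [load 190/360]
  120 → bin 6  [load 350/360]
8 bins opened.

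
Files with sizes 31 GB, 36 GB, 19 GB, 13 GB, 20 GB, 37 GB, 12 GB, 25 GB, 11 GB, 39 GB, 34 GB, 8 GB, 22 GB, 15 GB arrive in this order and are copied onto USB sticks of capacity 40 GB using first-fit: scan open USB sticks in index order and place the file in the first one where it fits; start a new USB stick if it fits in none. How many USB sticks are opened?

  31 → USB stick 1 (new)  [load 31/40]
  36 → USB stick 2 (new)  [load 36/40]
  19 → USB stick 3 (new)  [load 19/40]
  13 → USB stick 3  [load 32/40]
  20 → USB stick 4 (new)  [load 20/40]
  37 → USB stick 5 (new)  [load 37/40]
  12 → USB stick 4  [load 32/40]
  25 → USB stick 6 (new)  [load 25/40]
  11 → USB stick 6  [load 36/40]
  39 → USB stick 7 (new)  [load 39/40]
  34 → USB stick 8 (new)  [load 34/40]
  8 → USB stick 1  [load 39/40]
  22 → USB stick 9 (new)  [load 22/40]
  15 → USB stick 9  [load 37/40]
9 USB sticks opened.

9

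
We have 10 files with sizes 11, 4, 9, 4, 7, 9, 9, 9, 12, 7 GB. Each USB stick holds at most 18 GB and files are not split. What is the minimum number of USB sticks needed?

5

Total = 12 + 11 + 9 + 9 + 9 + 9 + 7 + 7 + 4 + 4 = 81 GB.
Lower bound: ⌈81/18⌉ = 5 USB sticks.
A packing using 5 USB sticks:
  USB stick 1: 12 + 4 = 16
  USB stick 2: 11 + 7 = 18
  USB stick 3: 9 + 9 = 18
  USB stick 4: 9 + 9 = 18
  USB stick 5: 7 + 4 = 11
This matches the lower bound, so 5 is optimal.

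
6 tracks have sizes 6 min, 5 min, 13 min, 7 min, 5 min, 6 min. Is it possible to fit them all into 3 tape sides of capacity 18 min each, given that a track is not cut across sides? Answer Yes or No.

A valid assignment using 3 tape sides:
  side 1: 13 + 5 = 18
  side 2: 7 + 6 + 5 = 18
  side 3: 6 = 6
Every load is within 18 min, so 3 tape sides suffice.

Yes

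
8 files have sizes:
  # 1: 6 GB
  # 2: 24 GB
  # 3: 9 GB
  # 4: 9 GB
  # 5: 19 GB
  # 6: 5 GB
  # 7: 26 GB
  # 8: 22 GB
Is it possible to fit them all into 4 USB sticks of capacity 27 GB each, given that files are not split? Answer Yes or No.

Total = 120 GB; ⌈120/27⌉ = 5.
At least 5 USB sticks are required, but only 4 are allowed.

No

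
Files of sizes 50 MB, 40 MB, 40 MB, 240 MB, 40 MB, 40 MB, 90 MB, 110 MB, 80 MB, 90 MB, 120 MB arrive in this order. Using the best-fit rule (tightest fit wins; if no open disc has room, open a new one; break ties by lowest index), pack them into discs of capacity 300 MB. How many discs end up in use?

  50 → disc 1 (new)  [load 50/300]
  40 → disc 1  [load 90/300]
  40 → disc 1  [load 130/300]
  240 → disc 2 (new)  [load 240/300]
  40 → disc 2  [load 280/300]
  40 → disc 1  [load 170/300]
  90 → disc 1  [load 260/300]
  110 → disc 3 (new)  [load 110/300]
  80 → disc 3  [load 190/300]
  90 → disc 3  [load 280/300]
  120 → disc 4 (new)  [load 120/300]
4 discs opened.

4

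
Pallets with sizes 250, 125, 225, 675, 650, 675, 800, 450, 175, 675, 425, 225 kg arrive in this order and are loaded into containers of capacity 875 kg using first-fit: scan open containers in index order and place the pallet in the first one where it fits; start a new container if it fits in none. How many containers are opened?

  250 → container 1 (new)  [load 250/875]
  125 → container 1  [load 375/875]
  225 → container 1  [load 600/875]
  675 → container 2 (new)  [load 675/875]
  650 → container 3 (new)  [load 650/875]
  675 → container 4 (new)  [load 675/875]
  800 → container 5 (new)  [load 800/875]
  450 → container 6 (new)  [load 450/875]
  175 → container 1  [load 775/875]
  675 → container 7 (new)  [load 675/875]
  425 → container 6  [load 875/875]
  225 → container 3  [load 875/875]
7 containers opened.

7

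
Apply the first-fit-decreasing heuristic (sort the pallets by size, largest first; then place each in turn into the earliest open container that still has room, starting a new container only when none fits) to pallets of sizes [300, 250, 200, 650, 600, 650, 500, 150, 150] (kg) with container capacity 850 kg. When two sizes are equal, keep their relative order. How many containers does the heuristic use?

5

Sorted descending: 650, 650, 600, 500, 300, 250, 200, 150, 150.
  650 → container 1 (new)  [load 650/850]
  650 → container 2 (new)  [load 650/850]
  600 → container 3 (new)  [load 600/850]
  500 → container 4 (new)  [load 500/850]
  300 → container 4  [load 800/850]
  250 → container 3  [load 850/850]
  200 → container 1  [load 850/850]
  150 → container 2  [load 800/850]
  150 → container 5 (new)  [load 150/850]
5 containers opened.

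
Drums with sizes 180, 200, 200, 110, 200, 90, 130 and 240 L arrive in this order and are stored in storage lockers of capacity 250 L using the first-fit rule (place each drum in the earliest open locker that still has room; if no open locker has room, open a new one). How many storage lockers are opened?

  180 → locker 1 (new)  [load 180/250]
  200 → locker 2 (new)  [load 200/250]
  200 → locker 3 (new)  [load 200/250]
  110 → locker 4 (new)  [load 110/250]
  200 → locker 5 (new)  [load 200/250]
  90 → locker 4  [load 200/250]
  130 → locker 6 (new)  [load 130/250]
  240 → locker 7 (new)  [load 240/250]
7 storage lockers opened.

7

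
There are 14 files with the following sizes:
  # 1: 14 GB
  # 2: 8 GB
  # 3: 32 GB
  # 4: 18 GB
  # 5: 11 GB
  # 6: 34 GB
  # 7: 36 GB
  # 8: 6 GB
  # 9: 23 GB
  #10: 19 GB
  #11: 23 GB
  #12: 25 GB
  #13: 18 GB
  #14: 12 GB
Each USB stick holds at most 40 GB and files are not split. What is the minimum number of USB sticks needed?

Total = 36 + 34 + 32 + 25 + 23 + 23 + 19 + 18 + 18 + 14 + 12 + 11 + 8 + 6 = 279 GB.
Lower bound: ⌈279/40⌉ = 7 USB sticks.
A packing using 8 USB sticks:
  USB stick 1: 36 = 36
  USB stick 2: 34 + 6 = 40
  USB stick 3: 32 + 8 = 40
  USB stick 4: 25 + 14 = 39
  USB stick 5: 23 + 12 = 35
  USB stick 6: 23 + 11 = 34
  USB stick 7: 19 + 18 = 37
  USB stick 8: 18 = 18
No arrangement into 7 USB sticks stays within capacity, so 8 is optimal.

8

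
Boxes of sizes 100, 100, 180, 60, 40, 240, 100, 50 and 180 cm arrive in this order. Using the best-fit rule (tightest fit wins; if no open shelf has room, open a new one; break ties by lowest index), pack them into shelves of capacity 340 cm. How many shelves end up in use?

  100 → shelf 1 (new)  [load 100/340]
  100 → shelf 1  [load 200/340]
  180 → shelf 2 (new)  [load 180/340]
  60 → shelf 1  [load 260/340]
  40 → shelf 1  [load 300/340]
  240 → shelf 3 (new)  [load 240/340]
  100 → shelf 3  [load 340/340]
  50 → shelf 2  [load 230/340]
  180 → shelf 4 (new)  [load 180/340]
4 shelves opened.

4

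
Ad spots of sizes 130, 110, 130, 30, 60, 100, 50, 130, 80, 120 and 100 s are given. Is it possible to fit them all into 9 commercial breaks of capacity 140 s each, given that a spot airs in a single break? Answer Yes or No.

A valid assignment using 9 commercial breaks:
  break 1: 130 = 130
  break 2: 130 = 130
  break 3: 130 = 130
  break 4: 120 = 120
  break 5: 110 + 30 = 140
  break 6: 100 = 100
  break 7: 100 = 100
  break 8: 80 + 60 = 140
  break 9: 50 = 50
Every load is within 140 s, so 9 commercial breaks suffice.

Yes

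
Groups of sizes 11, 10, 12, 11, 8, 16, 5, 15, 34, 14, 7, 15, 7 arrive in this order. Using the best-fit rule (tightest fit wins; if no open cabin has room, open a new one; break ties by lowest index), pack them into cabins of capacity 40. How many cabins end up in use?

5

  11 → cabin 1 (new)  [load 11/40]
  10 → cabin 1  [load 21/40]
  12 → cabin 1  [load 33/40]
  11 → cabin 2 (new)  [load 11/40]
  8 → cabin 2  [load 19/40]
  16 → cabin 2  [load 35/40]
  5 → cabin 2  [load 40/40]
  15 → cabin 3 (new)  [load 15/40]
  34 → cabin 4 (new)  [load 34/40]
  14 → cabin 3  [load 29/40]
  7 → cabin 1  [load 40/40]
  15 → cabin 5 (new)  [load 15/40]
  7 → cabin 3  [load 36/40]
5 cabins opened.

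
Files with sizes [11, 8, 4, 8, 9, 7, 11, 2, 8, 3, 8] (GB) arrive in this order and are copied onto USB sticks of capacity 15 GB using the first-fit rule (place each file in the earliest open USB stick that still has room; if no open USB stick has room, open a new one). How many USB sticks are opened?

7

  11 → USB stick 1 (new)  [load 11/15]
  8 → USB stick 2 (new)  [load 8/15]
  4 → USB stick 1  [load 15/15]
  8 → USB stick 3 (new)  [load 8/15]
  9 → USB stick 4 (new)  [load 9/15]
  7 → USB stick 2  [load 15/15]
  11 → USB stick 5 (new)  [load 11/15]
  2 → USB stick 3  [load 10/15]
  8 → USB stick 6 (new)  [load 8/15]
  3 → USB stick 3  [load 13/15]
  8 → USB stick 7 (new)  [load 8/15]
7 USB sticks opened.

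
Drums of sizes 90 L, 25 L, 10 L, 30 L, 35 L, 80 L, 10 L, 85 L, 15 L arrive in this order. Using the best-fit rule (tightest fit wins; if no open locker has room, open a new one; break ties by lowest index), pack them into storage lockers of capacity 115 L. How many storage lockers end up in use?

  90 → locker 1 (new)  [load 90/115]
  25 → locker 1  [load 115/115]
  10 → locker 2 (new)  [load 10/115]
  30 → locker 2  [load 40/115]
  35 → locker 2  [load 75/115]
  80 → locker 3 (new)  [load 80/115]
  10 → locker 3  [load 90/115]
  85 → locker 4 (new)  [load 85/115]
  15 → locker 3  [load 105/115]
4 storage lockers opened.

4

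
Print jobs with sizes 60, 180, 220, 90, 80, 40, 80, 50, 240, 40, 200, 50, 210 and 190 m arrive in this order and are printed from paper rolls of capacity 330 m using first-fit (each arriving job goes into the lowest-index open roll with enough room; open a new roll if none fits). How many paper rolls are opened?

7

  60 → roll 1 (new)  [load 60/330]
  180 → roll 1  [load 240/330]
  220 → roll 2 (new)  [load 220/330]
  90 → roll 1  [load 330/330]
  80 → roll 2  [load 300/330]
  40 → roll 3 (new)  [load 40/330]
  80 → roll 3  [load 120/330]
  50 → roll 3  [load 170/330]
  240 → roll 4 (new)  [load 240/330]
  40 → roll 3  [load 210/330]
  200 → roll 5 (new)  [load 200/330]
  50 → roll 3  [load 260/330]
  210 → roll 6 (new)  [load 210/330]
  190 → roll 7 (new)  [load 190/330]
7 paper rolls opened.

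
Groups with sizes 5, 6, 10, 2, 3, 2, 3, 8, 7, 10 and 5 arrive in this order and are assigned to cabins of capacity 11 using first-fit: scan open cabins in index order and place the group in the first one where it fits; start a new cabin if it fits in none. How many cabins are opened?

  5 → cabin 1 (new)  [load 5/11]
  6 → cabin 1  [load 11/11]
  10 → cabin 2 (new)  [load 10/11]
  2 → cabin 3 (new)  [load 2/11]
  3 → cabin 3  [load 5/11]
  2 → cabin 3  [load 7/11]
  3 → cabin 3  [load 10/11]
  8 → cabin 4 (new)  [load 8/11]
  7 → cabin 5 (new)  [load 7/11]
  10 → cabin 6 (new)  [load 10/11]
  5 → cabin 7 (new)  [load 5/11]
7 cabins opened.

7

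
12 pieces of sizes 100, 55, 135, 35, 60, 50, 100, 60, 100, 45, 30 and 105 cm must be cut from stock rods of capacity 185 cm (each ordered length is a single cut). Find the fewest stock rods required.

5

Total = 135 + 105 + 100 + 100 + 100 + 60 + 60 + 55 + 50 + 45 + 35 + 30 = 875 cm.
Lower bound: ⌈875/185⌉ = 5 stock rods.
A packing using 5 stock rods:
  stock rod 1: 135 + 50 = 185
  stock rod 2: 105 + 60 = 165
  stock rod 3: 100 + 60 = 160
  stock rod 4: 100 + 55 + 30 = 185
  stock rod 5: 100 + 45 + 35 = 180
This matches the lower bound, so 5 is optimal.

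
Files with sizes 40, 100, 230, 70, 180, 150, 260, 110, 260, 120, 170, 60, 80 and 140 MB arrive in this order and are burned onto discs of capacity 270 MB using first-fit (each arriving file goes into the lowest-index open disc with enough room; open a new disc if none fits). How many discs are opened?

  40 → disc 1 (new)  [load 40/270]
  100 → disc 1  [load 140/270]
  230 → disc 2 (new)  [load 230/270]
  70 → disc 1  [load 210/270]
  180 → disc 3 (new)  [load 180/270]
  150 → disc 4 (new)  [load 150/270]
  260 → disc 5 (new)  [load 260/270]
  110 → disc 4  [load 260/270]
  260 → disc 6 (new)  [load 260/270]
  120 → disc 7 (new)  [load 120/270]
  170 → disc 8 (new)  [load 170/270]
  60 → disc 1  [load 270/270]
  80 → disc 3  [load 260/270]
  140 → disc 7  [load 260/270]
8 discs opened.

8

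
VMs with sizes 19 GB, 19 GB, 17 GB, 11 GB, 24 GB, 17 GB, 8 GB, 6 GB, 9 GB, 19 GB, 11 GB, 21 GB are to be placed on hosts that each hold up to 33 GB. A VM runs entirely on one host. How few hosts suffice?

Total = 24 + 21 + 19 + 19 + 19 + 17 + 17 + 11 + 11 + 9 + 8 + 6 = 181 GB.
Lower bound: ⌈181/33⌉ = 6 hosts.
Also, 7 VMs each exceed 33/2 GB, and no two of those can share a host, so at least 7 hosts are needed.
A packing using 7 hosts:
  host 1: 24 + 9 = 33
  host 2: 21 + 11 = 32
  host 3: 19 + 11 = 30
  host 4: 19 + 8 + 6 = 33
  host 5: 19 = 19
  host 6: 17 = 17
  host 7: 17 = 17
This matches the lower bound, so 7 is optimal.

7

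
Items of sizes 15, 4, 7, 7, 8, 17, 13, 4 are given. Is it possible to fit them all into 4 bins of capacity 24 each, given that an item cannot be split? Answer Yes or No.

Yes

A valid assignment using 4 bins:
  bin 1: 17 + 7 = 24
  bin 2: 15 + 8 = 23
  bin 3: 13 + 7 + 4 = 24
  bin 4: 4 = 4
Every load is within 24, so 4 bins suffice.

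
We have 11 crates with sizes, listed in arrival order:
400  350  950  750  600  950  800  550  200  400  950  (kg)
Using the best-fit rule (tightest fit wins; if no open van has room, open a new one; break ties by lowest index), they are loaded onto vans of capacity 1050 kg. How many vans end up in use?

8

  400 → van 1 (new)  [load 400/1050]
  350 → van 1  [load 750/1050]
  950 → van 2 (new)  [load 950/1050]
  750 → van 3 (new)  [load 750/1050]
  600 → van 4 (new)  [load 600/1050]
  950 → van 5 (new)  [load 950/1050]
  800 → van 6 (new)  [load 800/1050]
  550 → van 7 (new)  [load 550/1050]
  200 → van 6  [load 1000/1050]
  400 → van 4  [load 1000/1050]
  950 → van 8 (new)  [load 950/1050]
8 vans opened.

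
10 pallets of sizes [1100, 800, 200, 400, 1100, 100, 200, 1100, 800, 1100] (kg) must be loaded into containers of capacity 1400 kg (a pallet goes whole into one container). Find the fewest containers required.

Total = 1100 + 1100 + 1100 + 1100 + 800 + 800 + 400 + 200 + 200 + 100 = 6900 kg.
Lower bound: ⌈6900/1400⌉ = 5 containers.
Also, 6 pallets each exceed 700 kg, and no two of those can share a container, so at least 6 containers are needed.
A packing using 6 containers:
  container 1: 1100 + 200 + 100 = 1400
  container 2: 1100 + 200 = 1300
  container 3: 1100 = 1100
  container 4: 1100 = 1100
  container 5: 800 + 400 = 1200
  container 6: 800 = 800
This matches the lower bound, so 6 is optimal.

6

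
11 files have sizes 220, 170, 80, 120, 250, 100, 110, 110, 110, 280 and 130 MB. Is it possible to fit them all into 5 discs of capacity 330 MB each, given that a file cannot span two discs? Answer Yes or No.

Total = 1680 MB; ⌈1680/330⌉ = 6.
At least 6 discs are required, but only 5 are allowed.

No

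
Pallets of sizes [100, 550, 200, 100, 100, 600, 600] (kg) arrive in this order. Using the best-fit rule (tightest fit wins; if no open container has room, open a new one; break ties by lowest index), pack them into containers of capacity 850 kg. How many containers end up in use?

3

  100 → container 1 (new)  [load 100/850]
  550 → container 1  [load 650/850]
  200 → container 1  [load 850/850]
  100 → container 2 (new)  [load 100/850]
  100 → container 2  [load 200/850]
  600 → container 2  [load 800/850]
  600 → container 3 (new)  [load 600/850]
3 containers opened.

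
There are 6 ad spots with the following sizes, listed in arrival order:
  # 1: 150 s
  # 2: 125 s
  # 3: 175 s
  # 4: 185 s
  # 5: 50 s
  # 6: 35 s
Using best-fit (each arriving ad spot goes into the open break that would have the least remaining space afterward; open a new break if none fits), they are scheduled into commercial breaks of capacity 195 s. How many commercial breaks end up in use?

4

  150 → break 1 (new)  [load 150/195]
  125 → break 2 (new)  [load 125/195]
  175 → break 3 (new)  [load 175/195]
  185 → break 4 (new)  [load 185/195]
  50 → break 2  [load 175/195]
  35 → break 1  [load 185/195]
4 commercial breaks opened.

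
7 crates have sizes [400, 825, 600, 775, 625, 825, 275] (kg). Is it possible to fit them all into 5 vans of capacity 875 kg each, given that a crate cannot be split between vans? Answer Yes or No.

Total = 4325 kg; ⌈4325/875⌉ = 5.
The bound of 5 does not rule out 5, but exhaustive search shows no assignment into 5 vans of capacity 875 kg exists — the minimum is 6.

No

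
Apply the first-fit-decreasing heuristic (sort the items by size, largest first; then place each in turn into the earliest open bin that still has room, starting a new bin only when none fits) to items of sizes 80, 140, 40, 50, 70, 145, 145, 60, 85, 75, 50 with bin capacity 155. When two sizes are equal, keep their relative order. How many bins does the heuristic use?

Sorted descending: 145, 145, 140, 85, 80, 75, 70, 60, 50, 50, 40.
  145 → bin 1 (new)  [load 145/155]
  145 → bin 2 (new)  [load 145/155]
  140 → bin 3 (new)  [load 140/155]
  85 → bin 4 (new)  [load 85/155]
  80 → bin 5 (new)  [load 80/155]
  75 → bin 5  [load 155/155]
  70 → bin 4  [load 155/155]
  60 → bin 6 (new)  [load 60/155]
  50 → bin 6  [load 110/155]
  50 → bin 7 (new)  [load 50/155]
  40 → bin 6  [load 150/155]
7 bins opened.

7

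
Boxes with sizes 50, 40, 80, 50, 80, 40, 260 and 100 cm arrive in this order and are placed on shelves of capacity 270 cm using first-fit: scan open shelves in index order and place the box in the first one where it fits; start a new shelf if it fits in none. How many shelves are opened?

3

  50 → shelf 1 (new)  [load 50/270]
  40 → shelf 1  [load 90/270]
  80 → shelf 1  [load 170/270]
  50 → shelf 1  [load 220/270]
  80 → shelf 2 (new)  [load 80/270]
  40 → shelf 1  [load 260/270]
  260 → shelf 3 (new)  [load 260/270]
  100 → shelf 2  [load 180/270]
3 shelves opened.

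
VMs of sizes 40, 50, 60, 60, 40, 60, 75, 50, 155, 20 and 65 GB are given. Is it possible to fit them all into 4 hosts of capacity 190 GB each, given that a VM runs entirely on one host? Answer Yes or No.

A valid assignment using 4 hosts:
  host 1: 155 + 20 = 175
  host 2: 75 + 65 + 50 = 190
  host 3: 60 + 60 + 60 = 180
  host 4: 50 + 40 + 40 = 130
Every load is within 190 GB, so 4 hosts suffice.

Yes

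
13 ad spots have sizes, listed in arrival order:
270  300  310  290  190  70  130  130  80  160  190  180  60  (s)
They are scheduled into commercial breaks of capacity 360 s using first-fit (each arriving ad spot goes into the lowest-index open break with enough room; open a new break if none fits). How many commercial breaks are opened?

8

  270 → break 1 (new)  [load 270/360]
  300 → break 2 (new)  [load 300/360]
  310 → break 3 (new)  [load 310/360]
  290 → break 4 (new)  [load 290/360]
  190 → break 5 (new)  [load 190/360]
  70 → break 1  [load 340/360]
  130 → break 5  [load 320/360]
  130 → break 6 (new)  [load 130/360]
  80 → break 6  [load 210/360]
  160 → break 7 (new)  [load 160/360]
  190 → break 7  [load 350/360]
  180 → break 8 (new)  [load 180/360]
  60 → break 2  [load 360/360]
8 commercial breaks opened.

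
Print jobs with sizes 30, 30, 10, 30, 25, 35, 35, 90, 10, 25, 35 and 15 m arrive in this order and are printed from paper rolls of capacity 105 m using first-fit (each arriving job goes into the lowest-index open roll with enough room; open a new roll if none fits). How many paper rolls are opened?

4

  30 → roll 1 (new)  [load 30/105]
  30 → roll 1  [load 60/105]
  10 → roll 1  [load 70/105]
  30 → roll 1  [load 100/105]
  25 → roll 2 (new)  [load 25/105]
  35 → roll 2  [load 60/105]
  35 → roll 2  [load 95/105]
  90 → roll 3 (new)  [load 90/105]
  10 → roll 2  [load 105/105]
  25 → roll 4 (new)  [load 25/105]
  35 → roll 4  [load 60/105]
  15 → roll 3  [load 105/105]
4 paper rolls opened.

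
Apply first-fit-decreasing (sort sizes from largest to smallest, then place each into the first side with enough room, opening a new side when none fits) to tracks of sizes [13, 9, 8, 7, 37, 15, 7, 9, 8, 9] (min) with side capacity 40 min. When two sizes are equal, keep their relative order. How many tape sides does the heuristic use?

Sorted descending: 37, 15, 13, 9, 9, 9, 8, 8, 7, 7.
  37 → side 1 (new)  [load 37/40]
  15 → side 2 (new)  [load 15/40]
  13 → side 2  [load 28/40]
  9 → side 2  [load 37/40]
  9 → side 3 (new)  [load 9/40]
  9 → side 3  [load 18/40]
  8 → side 3  [load 26/40]
  8 → side 3  [load 34/40]
  7 → side 4 (new)  [load 7/40]
  7 → side 4  [load 14/40]
4 tape sides opened.

4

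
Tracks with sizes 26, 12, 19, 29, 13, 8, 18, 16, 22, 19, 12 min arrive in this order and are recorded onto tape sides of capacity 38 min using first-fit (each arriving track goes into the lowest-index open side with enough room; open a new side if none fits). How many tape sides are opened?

6

  26 → side 1 (new)  [load 26/38]
  12 → side 1  [load 38/38]
  19 → side 2 (new)  [load 19/38]
  29 → side 3 (new)  [load 29/38]
  13 → side 2  [load 32/38]
  8 → side 3  [load 37/38]
  18 → side 4 (new)  [load 18/38]
  16 → side 4  [load 34/38]
  22 → side 5 (new)  [load 22/38]
  19 → side 6 (new)  [load 19/38]
  12 → side 5  [load 34/38]
6 tape sides opened.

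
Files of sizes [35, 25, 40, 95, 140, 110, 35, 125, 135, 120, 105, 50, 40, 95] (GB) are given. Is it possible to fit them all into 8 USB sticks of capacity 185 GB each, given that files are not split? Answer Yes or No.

A valid assignment using 8 USB sticks:
  USB stick 1: 140 + 40 = 180
  USB stick 2: 135 + 50 = 185
  USB stick 3: 125 + 40 = 165
  USB stick 4: 120 + 35 + 25 = 180
  USB stick 5: 110 + 35 = 145
  USB stick 6: 105 = 105
  USB stick 7: 95 = 95
  USB stick 8: 95 = 95
Every load is within 185 GB, so 8 USB sticks suffice.

Yes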